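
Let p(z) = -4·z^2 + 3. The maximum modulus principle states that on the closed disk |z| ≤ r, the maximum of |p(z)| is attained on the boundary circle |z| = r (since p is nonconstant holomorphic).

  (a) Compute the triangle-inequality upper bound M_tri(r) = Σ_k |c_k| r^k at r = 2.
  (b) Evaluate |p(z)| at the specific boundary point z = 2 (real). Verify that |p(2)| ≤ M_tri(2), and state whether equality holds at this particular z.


Coefficients: c_0 = 3, c_1 = 0, c_2 = -4. Radius r = 2.
Part (a). Triangle bound: M_tri(r) = Σ_k |c_k| r^k
  = |3|·2^0 + |0|·2^1 + |-4|·2^2
  = 3 + 0 + 16 = 19.
This bounds M(r) := max_{|z|=r} |p(z)| from above; equality holds iff all terms c_k z^k can be made to align in phase at a single z on |z|=r.
Part (b). At z = 2 (real, on the circle |z| = r):
  p(2) = (3)·2^0 + (0)·2^1 + (-4)·2^2 = -13.
  |p(2)| = 13.
Check: |p(2)| = 13 ≤ 19 = M_tri(2). ✓ Equality does not hold at z = 2 (the coefficients have mixed signs, so the terms do not all align in phase there).

M_tri(2) = 19; |p(2)| = 13; equality at z=2: no.


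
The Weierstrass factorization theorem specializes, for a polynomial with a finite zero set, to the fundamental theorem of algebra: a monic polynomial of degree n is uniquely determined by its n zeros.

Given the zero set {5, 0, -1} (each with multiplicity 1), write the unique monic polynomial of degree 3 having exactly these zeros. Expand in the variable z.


The polynomial is p(z) = ∏_{α ∈ S} (z − α), where S = {5, 0, -1}.
Expanding the product yields: p(z) = z^3 -4·z^2 -5·z.
The resulting polynomial has degree 3 and real coefficients as required.

p(z) = z^3 -4·z^2 -5·z.


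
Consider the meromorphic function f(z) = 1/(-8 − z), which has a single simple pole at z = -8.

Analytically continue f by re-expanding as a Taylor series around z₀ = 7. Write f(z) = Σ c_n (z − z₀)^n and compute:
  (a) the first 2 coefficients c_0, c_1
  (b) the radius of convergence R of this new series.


Let w = z − z₀, so z = z₀ + w.
Then -8 − z = -8 − (z₀ + w) = (-8 − z₀) − w = -15 − w.
f(z) = 1/(-15 − w) = (1/(-15)) · 1/(1 − w/(-15)) = Σ_{n≥0} w^n / (-15)^(n+1).
So c_n = 1/(-15)^(n+1):
  c_0 = 1/(-15)^1 = -1/15.
  c_1 = 1/(-15)^2 = 1/225.
The series is valid for |w/d| < 1, i.e. |z − z₀| < |d|.
Radius of convergence: R = |-8 − z₀| = |-15| = 15 (distance from z₀ to the singularity z = -8).

c_0 = -1/15, c_1 = 1/225; R = 15.


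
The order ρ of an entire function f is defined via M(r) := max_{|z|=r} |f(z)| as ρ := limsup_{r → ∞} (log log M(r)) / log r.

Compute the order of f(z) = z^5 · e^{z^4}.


M(r) = max_{|z|=r} |1|·|z|^5·|e^{z^4}| = 1·r^5 · e^{1r^4} (the factors attain their maxima compatibly on |z|=r). Then log M(r) = log 1 + 5·log r + 1r^4, dominated by the last term, so log log M(r) ~ 4·log r. The polynomial factor 1z^5 contributes only a log r term and does not affect the order. ρ = 4.
Therefore ρ = 4.

Order ρ = 4.


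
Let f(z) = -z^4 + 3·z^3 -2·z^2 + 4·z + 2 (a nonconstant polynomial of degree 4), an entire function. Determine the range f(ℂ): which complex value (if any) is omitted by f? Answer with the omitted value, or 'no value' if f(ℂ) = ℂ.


Little Picard bounds the complement of f(ℂ) to at most one point.
For every w ∈ ℂ, the equation p(z) − w = 0 is a nonconstant polynomial in z and hence has at least one root by the fundamental theorem of algebra. So p is surjective onto ℂ, omitting no value.

Omitted value: no value.


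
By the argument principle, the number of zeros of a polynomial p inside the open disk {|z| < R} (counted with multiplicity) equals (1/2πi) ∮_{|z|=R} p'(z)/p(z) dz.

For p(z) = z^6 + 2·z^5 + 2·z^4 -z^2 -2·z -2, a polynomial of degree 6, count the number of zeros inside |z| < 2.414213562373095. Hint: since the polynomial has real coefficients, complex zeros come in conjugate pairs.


The zeros of p are: 1, -1, (0 + 1i), (0 - 1i), (-1 + 1i), (-1 - 1i).
Their magnitudes are: 1, 1, 1, 1, 1.414, 1.414.
Zeros with |z| < R = 2.414213562373095: 1, -1, (0 + 1i), (0 - 1i), (-1 + 1i), (-1 - 1i).
Count = 6.
By the argument principle, (1/2πi) ∮_{|z|=R} p'(z)/p(z) dz equals exactly this count.

Number of zeros inside |z| < 2.414213562373095: 6.


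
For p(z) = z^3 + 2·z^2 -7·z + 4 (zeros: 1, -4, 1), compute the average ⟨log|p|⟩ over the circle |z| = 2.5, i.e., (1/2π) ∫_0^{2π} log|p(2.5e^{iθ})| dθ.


Zeros: -4, 1, 1; r = 2.5.
Inside |z| < r: 1, 1. Outside (|z| ≥ r): -4.
p(0) = 4, so log|p(0)| = log(4) = 1.3863.
Apply Jensen: I(r) = log|p(0)| + Σ_k log(r/|z_k|), summed over zeros inside |z| < r.
  log(r/|z_k|) for z_k = 1: log(2.5/1) = 0.9163
  log(r/|z_k|) for z_k = 1: log(2.5/1) = 0.9163
  Outside zeros (-4) contribute nothing to the Jensen sum.
Sum over inside zeros: 1.8326.
I(r) = log|p(0)| + (inside sum) = 1.3863 + 1.8326 = 3.2189.
Note: since some zeros are outside |z| ≤ r, the simplified n·log(r) form does NOT apply — only the inside zeros contribute.

I(r) ≈ 3.2189.


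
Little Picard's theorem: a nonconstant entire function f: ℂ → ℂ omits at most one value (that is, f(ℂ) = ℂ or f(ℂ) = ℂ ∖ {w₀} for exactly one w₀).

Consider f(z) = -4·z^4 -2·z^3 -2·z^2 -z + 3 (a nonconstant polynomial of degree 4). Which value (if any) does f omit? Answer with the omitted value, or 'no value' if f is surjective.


Little Picard bounds the complement of f(ℂ) to at most one point.
For every w ∈ ℂ, the equation p(z) − w = 0 is a nonconstant polynomial in z and hence has at least one root by the fundamental theorem of algebra. So p is surjective onto ℂ, omitting no value.

Omitted value: no value.


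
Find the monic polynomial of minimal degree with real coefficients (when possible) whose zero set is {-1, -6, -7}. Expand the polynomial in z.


The polynomial is p(z) = ∏_{α ∈ S} (z − α), where S = {-1, -6, -7}.
Expanding the product yields: p(z) = z^3 + 14·z^2 + 55·z + 42.
The resulting polynomial has degree 3 and real coefficients as required.

p(z) = z^3 + 14·z^2 + 55·z + 42.


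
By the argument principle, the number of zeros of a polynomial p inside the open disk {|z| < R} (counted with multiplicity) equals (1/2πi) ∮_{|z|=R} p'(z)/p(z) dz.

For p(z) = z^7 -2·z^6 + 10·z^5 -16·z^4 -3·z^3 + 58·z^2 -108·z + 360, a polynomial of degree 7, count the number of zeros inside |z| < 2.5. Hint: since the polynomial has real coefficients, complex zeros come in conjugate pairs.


The zeros of p are: (0 + 3i), (0 - 3i), -2, (0 + 2i), (0 - 2i), (2 + 1i), (2 - 1i).
Their magnitudes are: 3, 3, 2, 2, 2, 2.236, 2.236.
Zeros with |z| < R = 2.5: -2, (0 + 2i), (0 - 2i), (2 + 1i), (2 - 1i).
Count = 5.
By the argument principle, (1/2πi) ∮_{|z|=R} p'(z)/p(z) dz equals exactly this count.

Number of zeros inside |z| < 2.5: 5.


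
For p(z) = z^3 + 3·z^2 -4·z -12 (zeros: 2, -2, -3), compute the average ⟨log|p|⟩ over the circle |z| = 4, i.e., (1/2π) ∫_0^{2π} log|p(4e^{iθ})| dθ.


Zeros: -3, -2, 2; r = 4.
Inside |z| < r: -3, -2, 2. Outside (|z| ≥ r): ∅.
p(0) = -12, so log|p(0)| = log(12) = 2.4849.
Apply Jensen: I(r) = log|p(0)| + Σ_k log(r/|z_k|), summed over zeros inside |z| < r.
  log(r/|z_k|) for z_k = 2: log(4/2) = 0.6931
  log(r/|z_k|) for z_k = -2: log(4/2) = 0.6931
  log(r/|z_k|) for z_k = -3: log(4/3) = 0.2877
Sum over inside zeros: 1.6740.
I(r) = log|p(0)| + (inside sum) = 2.4849 + 1.6740 = 4.1589.
Closed form (all zeros inside, monic): I(r) = n·log(r) = 3·log(4) = 4.1589. ✓

I(r) ≈ 4.1589.


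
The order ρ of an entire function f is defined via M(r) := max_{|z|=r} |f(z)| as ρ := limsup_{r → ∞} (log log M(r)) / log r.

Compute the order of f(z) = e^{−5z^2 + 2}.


|e^{−5z^2 + 2}| = e^{Re(-5·z^2) + 2} ≤ e^{5|z|^2 + 2} = e^{5r^2 + 2} on |z| = r, so ρ ≤ 2. Choosing z on |z|=r so that -5·z^2 is real positive (always possible by picking arg z appropriately) gives |f(z)| = e^{5r^2 + 2}, matching the bound. The additive constant 2 does not affect log log M(r) ~ 2·log r. Hence ρ = 2.
Therefore ρ = 2.

Order ρ = 2.


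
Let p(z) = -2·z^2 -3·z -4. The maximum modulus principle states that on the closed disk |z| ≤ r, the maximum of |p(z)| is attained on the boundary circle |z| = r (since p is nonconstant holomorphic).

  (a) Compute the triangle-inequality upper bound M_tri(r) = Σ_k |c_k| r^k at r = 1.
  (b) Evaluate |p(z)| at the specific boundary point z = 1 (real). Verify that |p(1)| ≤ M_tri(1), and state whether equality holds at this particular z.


Coefficients: c_0 = -4, c_1 = -3, c_2 = -2. Radius r = 1.
Part (a). Triangle bound: M_tri(r) = Σ_k |c_k| r^k
  = |-4|·1^0 + |-3|·1^1 + |-2|·1^2
  = 4 + 3 + 2 = 9.
This bounds M(r) := max_{|z|=r} |p(z)| from above; equality holds iff all terms c_k z^k can be made to align in phase at a single z on |z|=r.
Part (b). At z = 1 (real, on the circle |z| = r):
  p(1) = (-4)·1^0 + (-3)·1^1 + (-2)·1^2 = -9.
  |p(1)| = 9.
Since all nonzero coefficients share the same sign, |p(1)| = 9 = M_tri(1); the triangle bound is attained at z = 1, so in fact M(r) = 9.

M_tri(1) = 9; |p(1)| = 9; equality at z=1: yes.


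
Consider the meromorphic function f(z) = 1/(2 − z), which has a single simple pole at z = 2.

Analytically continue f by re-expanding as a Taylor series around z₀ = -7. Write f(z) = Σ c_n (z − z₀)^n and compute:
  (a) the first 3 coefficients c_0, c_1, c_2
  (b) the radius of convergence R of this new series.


Let w = z − z₀, so z = z₀ + w.
Then 2 − z = 2 − (z₀ + w) = (2 − z₀) − w = 9 − w.
f(z) = 1/(9 − w) = (1/(9)) · 1/(1 − w/(9)) = Σ_{n≥0} w^n / (9)^(n+1).
So c_n = 1/(9)^(n+1):
  c_0 = 1/(9)^1 = 1/9.
  c_1 = 1/(9)^2 = 1/81.
  c_2 = 1/(9)^3 = 1/729.
The series is valid for |w/d| < 1, i.e. |z − z₀| < |d|.
Radius of convergence: R = |2 − z₀| = |9| = 9 (distance from z₀ to the singularity z = 2).

c_0 = 1/9, c_1 = 1/81, c_2 = 1/729; R = 9.


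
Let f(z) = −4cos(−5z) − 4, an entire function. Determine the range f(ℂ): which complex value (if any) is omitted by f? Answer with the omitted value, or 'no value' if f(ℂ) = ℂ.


Little Picard bounds the complement of f(ℂ) to at most one point.
cos is entire and surjective onto ℂ: for every w ∈ ℂ, cos(ζ) = w has a solution ζ ∈ ℂ (e.g., via the complex inverse arccos). With ζ = −5z this gives z = ζ/(-5). Then -4·cos(−5z) takes every value in -4·ℂ = ℂ, and adding -4 is a bijection of ℂ. So f is surjective and omits no value. (Note: only on the real line is cos bounded by [−1, 1].)

Omitted value: no value.


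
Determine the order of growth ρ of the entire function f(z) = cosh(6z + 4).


cosh(w) is a linear combination of e^{iw} and e^{−iw} (or e^w, e^{−w} in the hyperbolic case), so |cosh(w)| ≤ e^{|w|}. With w = 6z + 4, |w| ≤ 6|z| + 4 = 6r + 4 on |z| = r, giving M(r) ≤ e^{6r + 4}, so ρ ≤ 1. On a suitable ray (z = it for sin/cos; z = t for sinh/cosh, t real → ∞), |cosh(6z + 4)| grows like e^{6|t|}/2, so ρ ≥ 1. Hence ρ = 1.
Therefore ρ = 1.

Order ρ = 1.


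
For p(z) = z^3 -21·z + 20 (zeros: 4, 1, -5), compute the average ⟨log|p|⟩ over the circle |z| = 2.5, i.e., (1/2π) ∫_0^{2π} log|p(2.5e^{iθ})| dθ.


Zeros: -5, 1, 4; r = 2.5.
Inside |z| < r: 1. Outside (|z| ≥ r): -5, 4.
p(0) = 20, so log|p(0)| = log(20) = 2.9957.
Apply Jensen: I(r) = log|p(0)| + Σ_k log(r/|z_k|), summed over zeros inside |z| < r.
  log(r/|z_k|) for z_k = 1: log(2.5/1) = 0.9163
  Outside zeros (-5, 4) contribute nothing to the Jensen sum.
Sum over inside zeros: 0.9163.
I(r) = log|p(0)| + (inside sum) = 2.9957 + 0.9163 = 3.9120.
Note: since some zeros are outside |z| ≤ r, the simplified n·log(r) form does NOT apply — only the inside zeros contribute.

I(r) ≈ 3.9120.


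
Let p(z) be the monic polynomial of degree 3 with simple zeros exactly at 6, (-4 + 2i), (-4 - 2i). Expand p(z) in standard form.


The polynomial is p(z) = ∏_{α ∈ S} (z − α), where S = {6, (-4 + 2i), (-4 - 2i)}.
Expanding the product yields: p(z) = z^3 + 2·z^2 -28·z -120.
Note conjugate pairs combine to real quadratics: (z − (-4+2i))(z − (-4−2i)) = z² + 8z + 20.
The resulting polynomial has degree 3 and real coefficients as required.

p(z) = z^3 + 2·z^2 -28·z -120.


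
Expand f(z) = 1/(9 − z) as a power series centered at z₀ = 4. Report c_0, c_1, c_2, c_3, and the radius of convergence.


Let w = z − z₀, so z = z₀ + w.
Then 9 − z = 9 − (z₀ + w) = (9 − z₀) − w = 5 − w.
f(z) = 1/(5 − w) = (1/(5)) · 1/(1 − w/(5)) = Σ_{n≥0} w^n / (5)^(n+1).
So c_n = 1/(5)^(n+1):
  c_0 = 1/(5)^1 = 1/5.
  c_1 = 1/(5)^2 = 1/25.
  c_2 = 1/(5)^3 = 1/125.
  c_3 = 1/(5)^4 = 1/625.
The series is valid for |w/d| < 1, i.e. |z − z₀| < |d|.
Radius of convergence: R = |9 − z₀| = |5| = 5 (distance from z₀ to the singularity z = 9).

c_0 = 1/5, c_1 = 1/25, c_2 = 1/125, c_3 = 1/625; R = 5.


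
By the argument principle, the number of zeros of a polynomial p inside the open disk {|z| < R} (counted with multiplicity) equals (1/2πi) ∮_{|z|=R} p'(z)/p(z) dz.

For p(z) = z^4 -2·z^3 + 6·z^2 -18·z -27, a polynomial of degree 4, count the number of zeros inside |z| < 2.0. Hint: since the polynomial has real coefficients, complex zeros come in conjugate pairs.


The zeros of p are: 3, (0 + 3i), (0 - 3i), -1.
Their magnitudes are: 3, 3, 3, 1.
Zeros with |z| < R = 2.0: -1.
Count = 1.
By the argument principle, (1/2πi) ∮_{|z|=R} p'(z)/p(z) dz equals exactly this count.

Number of zeros inside |z| < 2.0: 1.


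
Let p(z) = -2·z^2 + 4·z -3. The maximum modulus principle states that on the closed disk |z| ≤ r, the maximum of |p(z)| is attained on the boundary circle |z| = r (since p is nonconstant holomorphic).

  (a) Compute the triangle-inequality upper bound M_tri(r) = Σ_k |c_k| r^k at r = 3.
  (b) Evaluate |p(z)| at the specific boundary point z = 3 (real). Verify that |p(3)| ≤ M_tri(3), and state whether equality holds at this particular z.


Coefficients: c_0 = -3, c_1 = 4, c_2 = -2. Radius r = 3.
Part (a). Triangle bound: M_tri(r) = Σ_k |c_k| r^k
  = |-3|·3^0 + |4|·3^1 + |-2|·3^2
  = 3 + 12 + 18 = 33.
This bounds M(r) := max_{|z|=r} |p(z)| from above; equality holds iff all terms c_k z^k can be made to align in phase at a single z on |z|=r.
Part (b). At z = 3 (real, on the circle |z| = r):
  p(3) = (-3)·3^0 + (4)·3^1 + (-2)·3^2 = -9.
  |p(3)| = 9.
Check: |p(3)| = 9 ≤ 33 = M_tri(3). ✓ Equality does not hold at z = 3 (the coefficients have mixed signs, so the terms do not all align in phase there).

M_tri(3) = 33; |p(3)| = 9; equality at z=3: no.


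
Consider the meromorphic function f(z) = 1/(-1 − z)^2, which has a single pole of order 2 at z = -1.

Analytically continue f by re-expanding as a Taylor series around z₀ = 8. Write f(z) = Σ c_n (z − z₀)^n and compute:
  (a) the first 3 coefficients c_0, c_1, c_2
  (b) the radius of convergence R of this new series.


Let w = z − z₀, so z = z₀ + w.
Then -1 − z = -1 − (z₀ + w) = (-1 − z₀) − w = -9 − w.
f(z) = 1/(-9 − w)^2 = (1/(-9)^2) · (1 − w/(-9))^{−2}.
By the binomial series (1−u)^{−2} = Σ_{n≥0} C(n+1, 1) u^n for |u|<1, with u = w/(-9):
  c_n = C(n+1, 1) / (-9)^(n+2).
  c_0 = 1/(-9)^2 = 1/81.
  c_1 = 2/(-9)^3 = -2/729.
  c_2 = 3/(-9)^4 = 1/2187.
The series is valid for |w/d| < 1, i.e. |z − z₀| < |d|.
Radius of convergence: R = |-1 − z₀| = |-9| = 9 (distance from z₀ to the singularity z = -1).

c_0 = 1/81, c_1 = -2/729, c_2 = 1/2187; R = 9.


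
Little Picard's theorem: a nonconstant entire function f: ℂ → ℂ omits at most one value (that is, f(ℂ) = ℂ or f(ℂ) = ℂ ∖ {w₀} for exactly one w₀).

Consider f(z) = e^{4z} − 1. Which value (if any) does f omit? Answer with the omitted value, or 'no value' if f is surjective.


Little Picard bounds the complement of f(ℂ) to at most one point.
e^{4z} is never zero on ℂ, so 1·e^{4z} takes every value in ℂ ∖ {0}. Adding -1 shifts the range to ℂ ∖ {-1}. Thus f omits exactly the value -1.

Omitted value: -1.


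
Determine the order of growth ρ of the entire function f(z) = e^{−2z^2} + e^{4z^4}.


Each summand is entire of order 2 and 4 respectively (as in the single-exponential case). The order of a sum is at most the max of the orders, so ρ ≤ 4. For the lower bound: on |z|=r choose arg z so that 4z^4 is real positive; then |e^{4z^4}| = e^{4r^4} while |e^{-2z^2}| ≤ e^{2r^2} = o(e^{4r^4}). So |f| ≥ e^{4r^4}(1 − o(1)) and ρ ≥ 4. Hence ρ = max(2, 4) = 4.
Therefore ρ = 4.

Order ρ = 4.


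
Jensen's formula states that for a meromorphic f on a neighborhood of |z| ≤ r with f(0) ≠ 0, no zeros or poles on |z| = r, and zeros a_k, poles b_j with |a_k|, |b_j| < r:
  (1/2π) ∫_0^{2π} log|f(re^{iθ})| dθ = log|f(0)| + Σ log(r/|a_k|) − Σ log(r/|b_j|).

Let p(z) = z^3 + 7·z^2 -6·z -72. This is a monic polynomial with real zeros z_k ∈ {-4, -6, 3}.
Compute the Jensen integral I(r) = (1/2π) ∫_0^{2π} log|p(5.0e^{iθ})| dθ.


Zeros: -6, -4, 3; r = 5.0.
Inside |z| < r: -4, 3. Outside (|z| ≥ r): -6.
p(0) = -72, so log|p(0)| = log(72) = 4.2767.
Apply Jensen: I(r) = log|p(0)| + Σ_k log(r/|z_k|), summed over zeros inside |z| < r.
  log(r/|z_k|) for z_k = -4: log(5.0/4) = 0.2231
  log(r/|z_k|) for z_k = 3: log(5.0/3) = 0.5108
  Outside zeros (-6) contribute nothing to the Jensen sum.
Sum over inside zeros: 0.7340.
I(r) = log|p(0)| + (inside sum) = 4.2767 + 0.7340 = 5.0106.
Note: since some zeros are outside |z| ≤ r, the simplified n·log(r) form does NOT apply — only the inside zeros contribute.

I(r) ≈ 5.0106.


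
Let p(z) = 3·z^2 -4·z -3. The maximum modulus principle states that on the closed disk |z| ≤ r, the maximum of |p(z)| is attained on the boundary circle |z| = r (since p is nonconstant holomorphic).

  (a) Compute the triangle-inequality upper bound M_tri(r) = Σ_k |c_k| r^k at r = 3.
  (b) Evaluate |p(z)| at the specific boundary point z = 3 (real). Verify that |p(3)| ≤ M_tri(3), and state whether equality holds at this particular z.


Coefficients: c_0 = -3, c_1 = -4, c_2 = 3. Radius r = 3.
Part (a). Triangle bound: M_tri(r) = Σ_k |c_k| r^k
  = |-3|·3^0 + |-4|·3^1 + |3|·3^2
  = 3 + 12 + 27 = 42.
This bounds M(r) := max_{|z|=r} |p(z)| from above; equality holds iff all terms c_k z^k can be made to align in phase at a single z on |z|=r.
Part (b). At z = 3 (real, on the circle |z| = r):
  p(3) = (-3)·3^0 + (-4)·3^1 + (3)·3^2 = 12.
  |p(3)| = 12.
Check: |p(3)| = 12 ≤ 42 = M_tri(3). ✓ Equality does not hold at z = 3 (the coefficients have mixed signs, so the terms do not all align in phase there).

M_tri(3) = 42; |p(3)| = 12; equality at z=3: no.


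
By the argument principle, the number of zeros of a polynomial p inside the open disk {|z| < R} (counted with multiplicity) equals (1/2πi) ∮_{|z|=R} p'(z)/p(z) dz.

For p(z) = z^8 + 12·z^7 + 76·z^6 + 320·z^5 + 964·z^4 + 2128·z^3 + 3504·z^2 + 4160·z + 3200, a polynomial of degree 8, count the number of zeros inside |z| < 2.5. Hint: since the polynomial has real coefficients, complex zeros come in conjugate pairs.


The zeros of p are: (0 + 2i), (0 - 2i), (-1 + 3i), (-1 - 3i), (-2 + 2i), (-2 - 2i), (-3 + 1i), (-3 - 1i).
Their magnitudes are: 2, 2, 3.162, 3.162, 2.828, 2.828, 3.162, 3.162.
Zeros with |z| < R = 2.5: (0 + 2i), (0 - 2i).
Count = 2.
By the argument principle, (1/2πi) ∮_{|z|=R} p'(z)/p(z) dz equals exactly this count.

Number of zeros inside |z| < 2.5: 2.


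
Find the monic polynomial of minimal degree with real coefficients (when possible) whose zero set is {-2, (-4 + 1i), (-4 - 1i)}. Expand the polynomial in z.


The polynomial is p(z) = ∏_{α ∈ S} (z − α), where S = {-2, (-4 + 1i), (-4 - 1i)}.
Expanding the product yields: p(z) = z^3 + 10·z^2 + 33·z + 34.
Note conjugate pairs combine to real quadratics: (z − (-4+1i))(z − (-4−1i)) = z² + 8z + 17.
The resulting polynomial has degree 3 and real coefficients as required.

p(z) = z^3 + 10·z^2 + 33·z + 34.


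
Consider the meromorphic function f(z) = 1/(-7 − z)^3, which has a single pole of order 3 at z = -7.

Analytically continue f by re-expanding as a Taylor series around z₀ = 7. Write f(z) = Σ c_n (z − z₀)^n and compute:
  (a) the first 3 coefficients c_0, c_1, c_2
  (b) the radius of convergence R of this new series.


Let w = z − z₀, so z = z₀ + w.
Then -7 − z = -7 − (z₀ + w) = (-7 − z₀) − w = -14 − w.
f(z) = 1/(-14 − w)^3 = (1/(-14)^3) · (1 − w/(-14))^{−3}.
By the binomial series (1−u)^{−3} = Σ_{n≥0} C(n+2, 2) u^n for |u|<1, with u = w/(-14):
  c_n = C(n+2, 2) / (-14)^(n+3).
  c_0 = 1/(-14)^3 = -1/2744.
  c_1 = 3/(-14)^4 = 3/38416.
  c_2 = 6/(-14)^5 = -3/268912.
The series is valid for |w/d| < 1, i.e. |z − z₀| < |d|.
Radius of convergence: R = |-7 − z₀| = |-14| = 14 (distance from z₀ to the singularity z = -7).

c_0 = -1/2744, c_1 = 3/38416, c_2 = -3/268912; R = 14.


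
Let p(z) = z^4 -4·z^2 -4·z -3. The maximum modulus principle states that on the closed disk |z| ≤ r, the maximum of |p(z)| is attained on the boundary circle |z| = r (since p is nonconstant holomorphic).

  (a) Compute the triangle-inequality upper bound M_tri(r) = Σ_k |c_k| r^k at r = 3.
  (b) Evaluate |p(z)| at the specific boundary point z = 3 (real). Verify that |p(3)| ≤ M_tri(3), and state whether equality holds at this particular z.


Coefficients: c_0 = -3, c_1 = -4, c_2 = -4, c_3 = 0, c_4 = 1. Radius r = 3.
Part (a). Triangle bound: M_tri(r) = Σ_k |c_k| r^k
  = |-3|·3^0 + |-4|·3^1 + |-4|·3^2 + |0|·3^3 + |1|·3^4
  = 3 + 12 + 36 + 0 + 81 = 132.
This bounds M(r) := max_{|z|=r} |p(z)| from above; equality holds iff all terms c_k z^k can be made to align in phase at a single z on |z|=r.
Part (b). At z = 3 (real, on the circle |z| = r):
  p(3) = (-3)·3^0 + (-4)·3^1 + (-4)·3^2 + (0)·3^3 + (1)·3^4 = 30.
  |p(3)| = 30.
Check: |p(3)| = 30 ≤ 132 = M_tri(3). ✓ Equality does not hold at z = 3 (the coefficients have mixed signs, so the terms do not all align in phase there).

M_tri(3) = 132; |p(3)| = 30; equality at z=3: no.


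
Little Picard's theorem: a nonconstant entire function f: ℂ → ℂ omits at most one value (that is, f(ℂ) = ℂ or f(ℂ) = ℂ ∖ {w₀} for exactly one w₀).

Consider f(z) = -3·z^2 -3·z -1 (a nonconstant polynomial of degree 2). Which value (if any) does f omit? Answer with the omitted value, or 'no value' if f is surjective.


Little Picard bounds the complement of f(ℂ) to at most one point.
For every w ∈ ℂ, the equation p(z) − w = 0 is a nonconstant polynomial in z and hence has at least one root by the fundamental theorem of algebra. So p is surjective onto ℂ, omitting no value.

Omitted value: no value.


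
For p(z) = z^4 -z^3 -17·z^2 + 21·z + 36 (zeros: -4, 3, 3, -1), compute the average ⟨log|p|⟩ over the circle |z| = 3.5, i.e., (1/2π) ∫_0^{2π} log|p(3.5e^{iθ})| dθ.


Zeros: -4, -1, 3, 3; r = 3.5.
Inside |z| < r: -1, 3, 3. Outside (|z| ≥ r): -4.
p(0) = 36, so log|p(0)| = log(36) = 3.5835.
Apply Jensen: I(r) = log|p(0)| + Σ_k log(r/|z_k|), summed over zeros inside |z| < r.
  log(r/|z_k|) for z_k = 3: log(3.5/3) = 0.1542
  log(r/|z_k|) for z_k = 3: log(3.5/3) = 0.1542
  log(r/|z_k|) for z_k = -1: log(3.5/1) = 1.2528
  Outside zeros (-4) contribute nothing to the Jensen sum.
Sum over inside zeros: 1.5611.
I(r) = log|p(0)| + (inside sum) = 3.5835 + 1.5611 = 5.1446.
Note: since some zeros are outside |z| ≤ r, the simplified n·log(r) form does NOT apply — only the inside zeros contribute.

I(r) ≈ 5.1446.


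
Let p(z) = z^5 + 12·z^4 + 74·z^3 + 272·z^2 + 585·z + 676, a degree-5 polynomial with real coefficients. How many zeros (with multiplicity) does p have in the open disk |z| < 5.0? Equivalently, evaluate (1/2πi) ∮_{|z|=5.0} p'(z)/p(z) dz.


The zeros of p are: (-2 + 3i), (-2 - 3i), -4, (-2 + 3i), (-2 - 3i).
Their magnitudes are: 3.606, 3.606, 4, 3.606, 3.606.
Zeros with |z| < R = 5.0: (-2 + 3i), (-2 - 3i), -4, (-2 + 3i), (-2 - 3i).
Count = 5.
By the argument principle, (1/2πi) ∮_{|z|=R} p'(z)/p(z) dz equals exactly this count.

Number of zeros inside |z| < 5.0: 5.


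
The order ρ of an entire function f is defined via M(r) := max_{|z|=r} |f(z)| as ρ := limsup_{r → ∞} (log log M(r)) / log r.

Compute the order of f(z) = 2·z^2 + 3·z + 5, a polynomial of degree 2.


|f(z)| ≤ Σ|c_k|·r^k = O(r^2) as r → ∞. Polynomial growth is O(e^{r^ε}) for every ε > 0 (since r^2/e^{r^ε} → 0), so ρ ≤ ε for all ε > 0, i.e. ρ = 0. Every nonconstant polynomial has order 0.
Therefore ρ = 0.

Order ρ = 0.


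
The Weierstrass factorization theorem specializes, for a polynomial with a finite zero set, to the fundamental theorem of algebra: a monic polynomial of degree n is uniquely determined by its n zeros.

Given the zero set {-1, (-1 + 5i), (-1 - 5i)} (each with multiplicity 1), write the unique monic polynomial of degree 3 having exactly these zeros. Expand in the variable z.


The polynomial is p(z) = ∏_{α ∈ S} (z − α), where S = {-1, (-1 + 5i), (-1 - 5i)}.
Expanding the product yields: p(z) = z^3 + 3·z^2 + 28·z + 26.
Note conjugate pairs combine to real quadratics: (z − (-1+5i))(z − (-1−5i)) = z² + 2z + 26.
The resulting polynomial has degree 3 and real coefficients as required.

p(z) = z^3 + 3·z^2 + 28·z + 26.


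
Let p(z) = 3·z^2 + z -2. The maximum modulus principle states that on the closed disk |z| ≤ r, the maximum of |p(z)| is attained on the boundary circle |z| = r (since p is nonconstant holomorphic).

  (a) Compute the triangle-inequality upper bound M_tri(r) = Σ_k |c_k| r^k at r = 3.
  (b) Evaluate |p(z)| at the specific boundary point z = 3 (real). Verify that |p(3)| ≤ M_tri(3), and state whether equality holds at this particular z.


Coefficients: c_0 = -2, c_1 = 1, c_2 = 3. Radius r = 3.
Part (a). Triangle bound: M_tri(r) = Σ_k |c_k| r^k
  = |-2|·3^0 + |1|·3^1 + |3|·3^2
  = 2 + 3 + 27 = 32.
This bounds M(r) := max_{|z|=r} |p(z)| from above; equality holds iff all terms c_k z^k can be made to align in phase at a single z on |z|=r.
Part (b). At z = 3 (real, on the circle |z| = r):
  p(3) = (-2)·3^0 + (1)·3^1 + (3)·3^2 = 28.
  |p(3)| = 28.
Check: |p(3)| = 28 ≤ 32 = M_tri(3). ✓ Equality does not hold at z = 3 (the coefficients have mixed signs, so the terms do not all align in phase there).

M_tri(3) = 32; |p(3)| = 28; equality at z=3: no.


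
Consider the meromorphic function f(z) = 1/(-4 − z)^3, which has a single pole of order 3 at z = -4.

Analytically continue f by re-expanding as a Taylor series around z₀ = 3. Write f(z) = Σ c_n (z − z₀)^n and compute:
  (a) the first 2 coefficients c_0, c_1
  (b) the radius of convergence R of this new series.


Let w = z − z₀, so z = z₀ + w.
Then -4 − z = -4 − (z₀ + w) = (-4 − z₀) − w = -7 − w.
f(z) = 1/(-7 − w)^3 = (1/(-7)^3) · (1 − w/(-7))^{−3}.
By the binomial series (1−u)^{−3} = Σ_{n≥0} C(n+2, 2) u^n for |u|<1, with u = w/(-7):
  c_n = C(n+2, 2) / (-7)^(n+3).
  c_0 = 1/(-7)^3 = -1/343.
  c_1 = 3/(-7)^4 = 3/2401.
The series is valid for |w/d| < 1, i.e. |z − z₀| < |d|.
Radius of convergence: R = |-4 − z₀| = |-7| = 7 (distance from z₀ to the singularity z = -4).

c_0 = -1/343, c_1 = 3/2401; R = 7.


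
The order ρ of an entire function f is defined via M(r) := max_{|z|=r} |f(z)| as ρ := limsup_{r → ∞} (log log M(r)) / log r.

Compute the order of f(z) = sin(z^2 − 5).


Write sin(w) = (e^{iw} ± e^{−iw})/(2 or 2i), so |sin(w)| ≤ e^{|w|}. With w = z^2 − 5, |w| ≤ 1r^2 + 5 on |z|=r, giving M(r) ≤ e^{1r^2 + 5} and ρ ≤ 2. For the lower bound, choose z on |z|=r with 1z^2 purely imaginary of modulus 1r^2; then |sin(z^2 − 5)| grows like e^{1r^2}/2, so ρ ≥ 2. Hence ρ = 2.
Therefore ρ = 2.

Order ρ = 2.


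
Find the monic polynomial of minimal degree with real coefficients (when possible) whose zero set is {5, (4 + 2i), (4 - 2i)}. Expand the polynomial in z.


The polynomial is p(z) = ∏_{α ∈ S} (z − α), where S = {5, (4 + 2i), (4 - 2i)}.
Expanding the product yields: p(z) = z^3 -13·z^2 + 60·z -100.
Note conjugate pairs combine to real quadratics: (z − (4+2i))(z − (4−2i)) = z² − 8z + 20.
The resulting polynomial has degree 3 and real coefficients as required.

p(z) = z^3 -13·z^2 + 60·z -100.


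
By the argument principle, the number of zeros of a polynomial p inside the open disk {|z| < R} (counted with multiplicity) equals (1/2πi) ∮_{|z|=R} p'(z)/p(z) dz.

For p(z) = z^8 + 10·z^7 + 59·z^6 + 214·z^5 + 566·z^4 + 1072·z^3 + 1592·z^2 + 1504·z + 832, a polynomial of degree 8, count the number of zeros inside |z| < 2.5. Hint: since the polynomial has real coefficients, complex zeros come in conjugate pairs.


The zeros of p are: (0 + 2i), (0 - 2i), (-2 + 3i), (-2 - 3i), (-1 + 1i), (-1 - 1i), (-2 + 2i), (-2 - 2i).
Their magnitudes are: 2, 2, 3.606, 3.606, 1.414, 1.414, 2.828, 2.828.
Zeros with |z| < R = 2.5: (0 + 2i), (0 - 2i), (-1 + 1i), (-1 - 1i).
Count = 4.
By the argument principle, (1/2πi) ∮_{|z|=R} p'(z)/p(z) dz equals exactly this count.

Number of zeros inside |z| < 2.5: 4.


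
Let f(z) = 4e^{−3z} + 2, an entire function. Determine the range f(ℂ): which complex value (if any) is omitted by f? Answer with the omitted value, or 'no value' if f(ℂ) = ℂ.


Little Picard bounds the complement of f(ℂ) to at most one point.
e^{−3z} is never zero on ℂ, so 4·e^{−3z} takes every value in ℂ ∖ {0}. Adding 2 shifts the range to ℂ ∖ {2}. Thus f omits exactly the value 2.

Omitted value: 2.


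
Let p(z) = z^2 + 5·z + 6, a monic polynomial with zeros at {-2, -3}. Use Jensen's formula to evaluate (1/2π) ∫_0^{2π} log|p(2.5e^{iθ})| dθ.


Zeros: -3, -2; r = 2.5.
Inside |z| < r: -2. Outside (|z| ≥ r): -3.
p(0) = 6, so log|p(0)| = log(6) = 1.7918.
Apply Jensen: I(r) = log|p(0)| + Σ_k log(r/|z_k|), summed over zeros inside |z| < r.
  log(r/|z_k|) for z_k = -2: log(2.5/2) = 0.2231
  Outside zeros (-3) contribute nothing to the Jensen sum.
Sum over inside zeros: 0.2231.
I(r) = log|p(0)| + (inside sum) = 1.7918 + 0.2231 = 2.0149.
Note: since some zeros are outside |z| ≤ r, the simplified n·log(r) form does NOT apply — only the inside zeros contribute.

I(r) ≈ 2.0149.


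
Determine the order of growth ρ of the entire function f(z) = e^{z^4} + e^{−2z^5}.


Each summand is entire of order 4 and 5 respectively (as in the single-exponential case). The order of a sum is at most the max of the orders, so ρ ≤ 5. For the lower bound: on |z|=r choose arg z so that -2z^5 is real positive; then |e^{-2z^5}| = e^{2r^5} while |e^{1z^4}| ≤ e^{1r^4} = o(e^{2r^5}). So |f| ≥ e^{2r^5}(1 − o(1)) and ρ ≥ 5. Hence ρ = max(4, 5) = 5.
Therefore ρ = 5.

Order ρ = 5.


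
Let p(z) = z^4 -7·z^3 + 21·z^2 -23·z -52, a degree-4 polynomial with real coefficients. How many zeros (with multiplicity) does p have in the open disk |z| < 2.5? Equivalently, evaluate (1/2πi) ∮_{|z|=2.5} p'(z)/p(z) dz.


The zeros of p are: 4, -1, (2 + 3i), (2 - 3i).
Their magnitudes are: 4, 1, 3.606, 3.606.
Zeros with |z| < R = 2.5: -1.
Count = 1.
By the argument principle, (1/2πi) ∮_{|z|=R} p'(z)/p(z) dz equals exactly this count.

Number of zeros inside |z| < 2.5: 1.


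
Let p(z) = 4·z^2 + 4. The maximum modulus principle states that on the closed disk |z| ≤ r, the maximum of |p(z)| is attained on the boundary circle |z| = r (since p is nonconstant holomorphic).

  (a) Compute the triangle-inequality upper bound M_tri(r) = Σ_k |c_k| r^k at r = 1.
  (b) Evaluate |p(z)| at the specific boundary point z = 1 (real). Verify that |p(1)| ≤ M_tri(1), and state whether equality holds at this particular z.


Coefficients: c_0 = 4, c_1 = 0, c_2 = 4. Radius r = 1.
Part (a). Triangle bound: M_tri(r) = Σ_k |c_k| r^k
  = |4|·1^0 + |0|·1^1 + |4|·1^2
  = 4 + 0 + 4 = 8.
This bounds M(r) := max_{|z|=r} |p(z)| from above; equality holds iff all terms c_k z^k can be made to align in phase at a single z on |z|=r.
Part (b). At z = 1 (real, on the circle |z| = r):
  p(1) = (4)·1^0 + (0)·1^1 + (4)·1^2 = 8.
  |p(1)| = 8.
Since all nonzero coefficients share the same sign, |p(1)| = 8 = M_tri(1); the triangle bound is attained at z = 1, so in fact M(r) = 8.

M_tri(1) = 8; |p(1)| = 8; equality at z=1: yes.


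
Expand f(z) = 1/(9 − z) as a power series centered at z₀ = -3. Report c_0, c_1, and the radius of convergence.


Let w = z − z₀, so z = z₀ + w.
Then 9 − z = 9 − (z₀ + w) = (9 − z₀) − w = 12 − w.
f(z) = 1/(12 − w) = (1/(12)) · 1/(1 − w/(12)) = Σ_{n≥0} w^n / (12)^(n+1).
So c_n = 1/(12)^(n+1):
  c_0 = 1/(12)^1 = 1/12.
  c_1 = 1/(12)^2 = 1/144.
The series is valid for |w/d| < 1, i.e. |z − z₀| < |d|.
Radius of convergence: R = |9 − z₀| = |12| = 12 (distance from z₀ to the singularity z = 9).

c_0 = 1/12, c_1 = 1/144; R = 12.


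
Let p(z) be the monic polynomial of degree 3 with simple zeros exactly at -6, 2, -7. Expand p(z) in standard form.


The polynomial is p(z) = ∏_{α ∈ S} (z − α), where S = {-6, 2, -7}.
Expanding the product yields: p(z) = z^3 + 11·z^2 + 16·z -84.
The resulting polynomial has degree 3 and real coefficients as required.

p(z) = z^3 + 11·z^2 + 16·z -84.


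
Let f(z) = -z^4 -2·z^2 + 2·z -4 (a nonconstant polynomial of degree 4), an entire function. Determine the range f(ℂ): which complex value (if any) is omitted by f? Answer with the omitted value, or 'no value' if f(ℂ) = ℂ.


Little Picard bounds the complement of f(ℂ) to at most one point.
For every w ∈ ℂ, the equation p(z) − w = 0 is a nonconstant polynomial in z and hence has at least one root by the fundamental theorem of algebra. So p is surjective onto ℂ, omitting no value.

Omitted value: no value.


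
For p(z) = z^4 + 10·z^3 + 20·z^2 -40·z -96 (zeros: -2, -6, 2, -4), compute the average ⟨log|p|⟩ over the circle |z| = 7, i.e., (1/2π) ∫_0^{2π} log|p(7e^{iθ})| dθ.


Zeros: -6, -4, -2, 2; r = 7.
Inside |z| < r: -6, -4, -2, 2. Outside (|z| ≥ r): ∅.
p(0) = -96, so log|p(0)| = log(96) = 4.5643.
Apply Jensen: I(r) = log|p(0)| + Σ_k log(r/|z_k|), summed over zeros inside |z| < r.
  log(r/|z_k|) for z_k = -2: log(7/2) = 1.2528
  log(r/|z_k|) for z_k = -6: log(7/6) = 0.1542
  log(r/|z_k|) for z_k = 2: log(7/2) = 1.2528
  log(r/|z_k|) for z_k = -4: log(7/4) = 0.5596
Sum over inside zeros: 3.2193.
I(r) = log|p(0)| + (inside sum) = 4.5643 + 3.2193 = 7.7836.
Closed form (all zeros inside, monic): I(r) = n·log(r) = 4·log(7) = 7.7836. ✓

I(r) ≈ 7.7836.


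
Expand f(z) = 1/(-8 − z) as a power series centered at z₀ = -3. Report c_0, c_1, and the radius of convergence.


Let w = z − z₀, so z = z₀ + w.
Then -8 − z = -8 − (z₀ + w) = (-8 − z₀) − w = -5 − w.
f(z) = 1/(-5 − w) = (1/(-5)) · 1/(1 − w/(-5)) = Σ_{n≥0} w^n / (-5)^(n+1).
So c_n = 1/(-5)^(n+1):
  c_0 = 1/(-5)^1 = -1/5.
  c_1 = 1/(-5)^2 = 1/25.
The series is valid for |w/d| < 1, i.e. |z − z₀| < |d|.
Radius of convergence: R = |-8 − z₀| = |-5| = 5 (distance from z₀ to the singularity z = -8).

c_0 = -1/5, c_1 = 1/25; R = 5.


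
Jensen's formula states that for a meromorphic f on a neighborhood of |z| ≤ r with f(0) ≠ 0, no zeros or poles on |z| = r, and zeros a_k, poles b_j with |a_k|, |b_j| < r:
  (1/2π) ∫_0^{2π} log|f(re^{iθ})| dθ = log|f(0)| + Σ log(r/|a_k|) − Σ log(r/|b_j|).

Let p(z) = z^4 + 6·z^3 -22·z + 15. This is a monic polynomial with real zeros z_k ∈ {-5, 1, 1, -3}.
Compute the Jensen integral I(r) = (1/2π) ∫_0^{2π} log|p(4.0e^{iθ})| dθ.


Zeros: -5, -3, 1, 1; r = 4.0.
Inside |z| < r: -3, 1, 1. Outside (|z| ≥ r): -5.
p(0) = 15, so log|p(0)| = log(15) = 2.7081.
Apply Jensen: I(r) = log|p(0)| + Σ_k log(r/|z_k|), summed over zeros inside |z| < r.
  log(r/|z_k|) for z_k = 1: log(4.0/1) = 1.3863
  log(r/|z_k|) for z_k = 1: log(4.0/1) = 1.3863
  log(r/|z_k|) for z_k = -3: log(4.0/3) = 0.2877
  Outside zeros (-5) contribute nothing to the Jensen sum.
Sum over inside zeros: 3.0603.
I(r) = log|p(0)| + (inside sum) = 2.7081 + 3.0603 = 5.7683.
Note: since some zeros are outside |z| ≤ r, the simplified n·log(r) form does NOT apply — only the inside zeros contribute.

I(r) ≈ 5.7683.


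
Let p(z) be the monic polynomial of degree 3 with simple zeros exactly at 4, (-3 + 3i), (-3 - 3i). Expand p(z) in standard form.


The polynomial is p(z) = ∏_{α ∈ S} (z − α), where S = {4, (-3 + 3i), (-3 - 3i)}.
Expanding the product yields: p(z) = z^3 + 2·z^2 -6·z -72.
Note conjugate pairs combine to real quadratics: (z − (-3+3i))(z − (-3−3i)) = z² + 6z + 18.
The resulting polynomial has degree 3 and real coefficients as required.

p(z) = z^3 + 2·z^2 -6·z -72.


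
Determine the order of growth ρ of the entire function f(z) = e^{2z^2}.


|e^{2z^2}| = e^{Re(2·z^2) + 0} ≤ e^{2|z|^2 + 0} = e^{2r^2 + 0} on |z| = r, so ρ ≤ 2. Choosing z on |z|=r so that 2·z^2 is real positive (always possible by picking arg z appropriately) gives |f(z)| = e^{2r^2 + 0}, matching the bound. The additive constant 0 does not affect log log M(r) ~ 2·log r. Hence ρ = 2.
Therefore ρ = 2.

Order ρ = 2.


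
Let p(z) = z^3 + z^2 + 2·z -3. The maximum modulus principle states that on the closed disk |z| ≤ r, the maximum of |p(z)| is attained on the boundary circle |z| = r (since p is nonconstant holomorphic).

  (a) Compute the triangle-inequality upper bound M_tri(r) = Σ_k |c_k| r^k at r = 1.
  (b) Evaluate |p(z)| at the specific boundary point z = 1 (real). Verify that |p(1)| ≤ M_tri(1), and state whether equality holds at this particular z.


Coefficients: c_0 = -3, c_1 = 2, c_2 = 1, c_3 = 1. Radius r = 1.
Part (a). Triangle bound: M_tri(r) = Σ_k |c_k| r^k
  = |-3|·1^0 + |2|·1^1 + |1|·1^2 + |1|·1^3
  = 3 + 2 + 1 + 1 = 7.
This bounds M(r) := max_{|z|=r} |p(z)| from above; equality holds iff all terms c_k z^k can be made to align in phase at a single z on |z|=r.
Part (b). At z = 1 (real, on the circle |z| = r):
  p(1) = (-3)·1^0 + (2)·1^1 + (1)·1^2 + (1)·1^3 = 1.
  |p(1)| = 1.
Check: |p(1)| = 1 ≤ 7 = M_tri(1). ✓ Equality does not hold at z = 1 (the coefficients have mixed signs, so the terms do not all align in phase there).

M_tri(1) = 7; |p(1)| = 1; equality at z=1: no.


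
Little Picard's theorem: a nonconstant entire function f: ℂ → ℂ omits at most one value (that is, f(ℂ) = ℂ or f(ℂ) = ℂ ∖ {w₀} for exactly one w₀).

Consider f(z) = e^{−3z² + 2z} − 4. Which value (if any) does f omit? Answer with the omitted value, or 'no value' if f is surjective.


Little Picard bounds the complement of f(ℂ) to at most one point.
The exponent g(z) = −3z² + 2z is a nonconstant polynomial, hence surjective onto ℂ. So e^{g(z)} takes every value in {e^w : w ∈ ℂ} = ℂ ∖ {0}. Adding -4 shifts the range to ℂ ∖ {-4}. f omits exactly -4.

Omitted value: -4.


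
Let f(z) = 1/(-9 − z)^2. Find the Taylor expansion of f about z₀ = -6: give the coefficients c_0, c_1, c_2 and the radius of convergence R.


Let w = z − z₀, so z = z₀ + w.
Then -9 − z = -9 − (z₀ + w) = (-9 − z₀) − w = -3 − w.
f(z) = 1/(-3 − w)^2 = (1/(-3)^2) · (1 − w/(-3))^{−2}.
By the binomial series (1−u)^{−2} = Σ_{n≥0} C(n+1, 1) u^n for |u|<1, with u = w/(-3):
  c_n = C(n+1, 1) / (-3)^(n+2).
  c_0 = 1/(-3)^2 = 1/9.
  c_1 = 2/(-3)^3 = -2/27.
  c_2 = 3/(-3)^4 = 1/27.
The series is valid for |w/d| < 1, i.e. |z − z₀| < |d|.
Radius of convergence: R = |-9 − z₀| = |-3| = 3 (distance from z₀ to the singularity z = -9).

c_0 = 1/9, c_1 = -2/27, c_2 = 1/27; R = 3.


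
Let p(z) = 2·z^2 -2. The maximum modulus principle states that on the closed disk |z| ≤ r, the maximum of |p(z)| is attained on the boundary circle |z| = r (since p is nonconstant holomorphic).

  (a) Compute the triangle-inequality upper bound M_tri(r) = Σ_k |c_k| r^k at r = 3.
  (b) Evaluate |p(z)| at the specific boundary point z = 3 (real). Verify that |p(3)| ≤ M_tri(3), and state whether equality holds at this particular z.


Coefficients: c_0 = -2, c_1 = 0, c_2 = 2. Radius r = 3.
Part (a). Triangle bound: M_tri(r) = Σ_k |c_k| r^k
  = |-2|·3^0 + |0|·3^1 + |2|·3^2
  = 2 + 0 + 18 = 20.
This bounds M(r) := max_{|z|=r} |p(z)| from above; equality holds iff all terms c_k z^k can be made to align in phase at a single z on |z|=r.
Part (b). At z = 3 (real, on the circle |z| = r):
  p(3) = (-2)·3^0 + (0)·3^1 + (2)·3^2 = 16.
  |p(3)| = 16.
Check: |p(3)| = 16 ≤ 20 = M_tri(3). ✓ Equality does not hold at z = 3 (the coefficients have mixed signs, so the terms do not all align in phase there).

M_tri(3) = 20; |p(3)| = 16; equality at z=3: no.
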